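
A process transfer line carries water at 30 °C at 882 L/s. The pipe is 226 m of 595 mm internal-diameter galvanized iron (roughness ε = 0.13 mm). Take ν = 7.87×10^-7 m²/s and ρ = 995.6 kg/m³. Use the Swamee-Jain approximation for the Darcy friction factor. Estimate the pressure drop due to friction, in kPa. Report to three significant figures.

Δp ≈ 27.5 kPa

V = 4Q/(πD²) = 4·0.882/(π·0.595²) = 3.172 m/s
Re = VD/ν = 3.172·0.595/7.87×10^-7 = 2.40×10^6 → turbulent
ε/D = 0.13/595 = 2.18×10^-4
Swamee-Jain: f = 0.01446
h_f = f(L/D)V²/(2g) = 0.01446·(226/0.595)·3.172²/(2·9.81) = 2.816 m
Δp = ρg·h_f = 995.6·9.81·2.816 = 27.51 kPa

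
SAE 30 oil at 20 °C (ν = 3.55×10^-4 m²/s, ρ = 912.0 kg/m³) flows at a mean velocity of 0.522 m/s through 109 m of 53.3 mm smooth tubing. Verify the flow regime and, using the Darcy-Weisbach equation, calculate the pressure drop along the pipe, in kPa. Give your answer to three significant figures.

Re = VD/ν = 0.522·0.05330/3.55×10^-4 = 78.4 → laminar (Re < 2300)
f = 64/Re = 0.8166
h_f = f(L/D)V²/(2g) = 0.8166·(109/0.05330)·0.522²/(2·9.81) = 23.19 m
Δp = ρg·h_f = 912.0·9.81·23.19 = 207.5 kPa

Δp ≈ 207 kPa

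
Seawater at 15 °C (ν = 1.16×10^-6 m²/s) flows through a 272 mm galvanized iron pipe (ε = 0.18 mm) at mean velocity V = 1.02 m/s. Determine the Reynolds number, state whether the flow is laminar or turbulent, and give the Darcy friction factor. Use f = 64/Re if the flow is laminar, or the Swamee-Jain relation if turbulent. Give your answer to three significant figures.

Re ≈ 2.39×10^5; turbulent; f ≈ 0.0195

Re = VD/ν = 1.020·0.272/1.16×10^-6 = 2.39×10^5
Re > 4000 → turbulent; ε/D = 6.62×10^-4
Swamee-Jain: f = 0.01948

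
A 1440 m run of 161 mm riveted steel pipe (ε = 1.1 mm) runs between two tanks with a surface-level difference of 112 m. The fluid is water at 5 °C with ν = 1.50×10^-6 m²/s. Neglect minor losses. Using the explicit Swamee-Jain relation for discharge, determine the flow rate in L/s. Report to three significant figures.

Swamee-Jain (Type II): Q = -0.965·√(gD⁵h_f/L)·ln[ε/(3.7D) + √(3.17ν²L/(gD³h_f))]
√(gD⁵h_f/L) = √(9.81·0.161⁵·112/1440) = 0.009085
ε/(3.7D) = 0.00185; √(3.17ν²L/(gD³h_f)) = 4.73×10^-5
Q = -0.965·0.009085·ln(0.001894) = 0.05496 m³/s
Check: V = 2.70 m/s, Re = 2.90×10^5, f = 0.03385, h_f = 112 m ≈ 112 m ✓

Q ≈ 55.0 L/s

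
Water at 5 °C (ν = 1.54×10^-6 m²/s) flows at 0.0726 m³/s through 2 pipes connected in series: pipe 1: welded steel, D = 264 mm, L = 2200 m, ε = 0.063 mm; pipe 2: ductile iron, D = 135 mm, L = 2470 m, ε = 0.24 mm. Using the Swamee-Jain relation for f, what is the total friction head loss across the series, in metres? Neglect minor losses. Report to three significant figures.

H ≈ 571 m

Pipe 1: V = 1.326 m/s, Re = 2.27×10^5, ε/D = 2.39×10^-4, f = 0.01713, h_1 = f(L/D)V²/2g = 12.80 m
Pipe 2: V = 5.072 m/s, Re = 4.45×10^5, ε/D = 0.00178, f = 0.02327, h_2 = f(L/D)V²/2g = 558.3 m
Series → Q common, losses add: H = Σh = 571.1 m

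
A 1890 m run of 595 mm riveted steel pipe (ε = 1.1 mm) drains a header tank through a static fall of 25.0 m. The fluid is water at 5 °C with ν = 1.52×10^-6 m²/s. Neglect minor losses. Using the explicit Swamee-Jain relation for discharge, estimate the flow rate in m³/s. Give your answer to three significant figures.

Swamee-Jain (Type II): Q = -0.965·√(gD⁵h_f/L)·ln[ε/(3.7D) + √(3.17ν²L/(gD³h_f))]
√(gD⁵h_f/L) = √(9.81·0.595⁵·25.0/1890) = 0.09837
ε/(3.7D) = 5.00×10^-4; √(3.17ν²L/(gD³h_f)) = 1.64×10^-5
Q = -0.965·0.09837·ln(5.160×10^-4) = 0.7185 m³/s
Check: V = 2.58 m/s, Re = 1.01×10^6, f = 0.02321, h_f = 25.1 m ≈ 25.0 m ✓

Q ≈ 0.719 m³/s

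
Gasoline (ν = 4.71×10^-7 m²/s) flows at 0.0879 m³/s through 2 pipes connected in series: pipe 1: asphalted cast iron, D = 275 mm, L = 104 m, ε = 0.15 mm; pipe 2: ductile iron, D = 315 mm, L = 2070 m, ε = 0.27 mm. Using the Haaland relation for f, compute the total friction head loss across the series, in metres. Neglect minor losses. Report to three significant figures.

H ≈ 8.98 m

Pipe 1: V = 1.480 m/s, Re = 8.64×10^5, ε/D = 5.45×10^-4, f = 0.01754, h_1 = f(L/D)V²/2g = 0.7404 m
Pipe 2: V = 1.128 m/s, Re = 7.54×10^5, ε/D = 8.57×10^-4, f = 0.01935, h_2 = f(L/D)V²/2g = 8.245 m
Series → Q common, losses add: H = Σh = 8.985 m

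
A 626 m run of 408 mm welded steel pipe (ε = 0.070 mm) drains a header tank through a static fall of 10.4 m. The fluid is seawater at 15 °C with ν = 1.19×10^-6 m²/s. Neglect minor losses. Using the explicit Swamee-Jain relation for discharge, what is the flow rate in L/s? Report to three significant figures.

Swamee-Jain (Type II): Q = -0.965·√(gD⁵h_f/L)·ln[ε/(3.7D) + √(3.17ν²L/(gD³h_f))]
√(gD⁵h_f/L) = √(9.81·0.408⁵·10.4/626) = 0.04293
ε/(3.7D) = 4.64×10^-5; √(3.17ν²L/(gD³h_f)) = 2.01×10^-5
Q = -0.965·0.04293·ln(6.651×10^-5) = 0.3984 m³/s
Check: V = 3.05 m/s, Re = 1.04×10^6, f = 0.01441, h_f = 10.5 m ≈ 10.4 m ✓

Q ≈ 398 L/s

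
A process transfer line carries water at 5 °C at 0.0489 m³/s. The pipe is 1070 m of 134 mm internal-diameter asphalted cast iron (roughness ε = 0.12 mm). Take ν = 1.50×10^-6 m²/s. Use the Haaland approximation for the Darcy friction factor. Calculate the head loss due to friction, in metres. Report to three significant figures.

h_f ≈ 98.1 m

V = 4Q/(πD²) = 4·0.0489/(π·0.134²) = 3.467 m/s
Re = VD/ν = 3.467·0.134/1.50×10^-6 = 3.10×10^5 → turbulent
ε/D = 0.12/134 = 8.96×10^-4
Haaland: f = 0.02004
h_f = f(L/D)V²/(2g) = 0.02004·(1070/0.134)·3.467²/(2·9.81) = 98.08 m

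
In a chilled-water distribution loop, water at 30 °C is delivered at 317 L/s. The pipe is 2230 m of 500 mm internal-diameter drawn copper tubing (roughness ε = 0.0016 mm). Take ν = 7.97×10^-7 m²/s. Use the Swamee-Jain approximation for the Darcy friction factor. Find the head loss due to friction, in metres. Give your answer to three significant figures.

V = 4Q/(πD²) = 4·0.317/(π·0.500²) = 1.614 m/s
Re = VD/ν = 1.614·0.500/7.97×10^-7 = 1.01×10^6 → turbulent
ε/D = 0.0016/500 = 3.20×10^-6
Swamee-Jain: f = 0.01166
h_f = f(L/D)V²/(2g) = 0.01166·(2230/0.500)·1.614²/(2·9.81) = 6.911 m

h_f ≈ 6.91 m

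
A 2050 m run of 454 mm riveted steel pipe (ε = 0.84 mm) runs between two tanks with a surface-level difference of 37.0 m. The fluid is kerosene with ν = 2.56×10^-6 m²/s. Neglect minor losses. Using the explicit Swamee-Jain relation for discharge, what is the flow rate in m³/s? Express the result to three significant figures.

Swamee-Jain (Type II): Q = -0.965·√(gD⁵h_f/L)·ln[ε/(3.7D) + √(3.17ν²L/(gD³h_f))]
√(gD⁵h_f/L) = √(9.81·0.454⁵·37.0/2050) = 0.05844
ε/(3.7D) = 5.00×10^-4; √(3.17ν²L/(gD³h_f)) = 3.54×10^-5
Q = -0.965·0.05844·ln(5.355×10^-4) = 0.4248 m³/s
Check: V = 2.62 m/s, Re = 4.65×10^5, f = 0.02348, h_f = 37.2 m ≈ 37.0 m ✓

Q ≈ 0.425 m³/s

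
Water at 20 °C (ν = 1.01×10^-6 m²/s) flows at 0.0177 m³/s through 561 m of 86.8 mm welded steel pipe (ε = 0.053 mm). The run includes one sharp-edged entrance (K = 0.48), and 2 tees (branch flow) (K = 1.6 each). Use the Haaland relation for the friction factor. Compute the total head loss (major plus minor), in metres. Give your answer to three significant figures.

H_L ≈ 57.3 m

V = 4Q/(πD²) = 2.991 m/s; V²/2g = 0.4560 m
Re = 2.57×10^5, ε/D = 6.11×10^-4 → f = 0.01886 (Haaland)
Major: h_f = f(L/D)·V²/2g = 0.01886·6463·0.4560 = 55.60 m
Minor: ΣK = 3.68; h_m = ΣK·V²/2g = 1.678 m
Total H_L = 55.60 + 1.678 = 57.27 m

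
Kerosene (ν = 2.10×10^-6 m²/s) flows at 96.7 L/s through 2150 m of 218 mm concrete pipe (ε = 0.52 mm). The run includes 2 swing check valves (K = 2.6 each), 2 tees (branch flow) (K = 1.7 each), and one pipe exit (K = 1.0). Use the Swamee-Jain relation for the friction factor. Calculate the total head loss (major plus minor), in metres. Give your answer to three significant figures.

H_L ≈ 88.7 m

V = 4Q/(πD²) = 2.591 m/s; V²/2g = 0.3421 m
Re = 2.69×10^5, ε/D = 0.00239 → f = 0.02531 (Swamee-Jain)
Major: h_f = f(L/D)·V²/2g = 0.02531·9862·0.3421 = 85.38 m
Minor: ΣK = 9.60; h_m = ΣK·V²/2g = 3.284 m
Total H_L = 85.38 + 3.284 = 88.66 m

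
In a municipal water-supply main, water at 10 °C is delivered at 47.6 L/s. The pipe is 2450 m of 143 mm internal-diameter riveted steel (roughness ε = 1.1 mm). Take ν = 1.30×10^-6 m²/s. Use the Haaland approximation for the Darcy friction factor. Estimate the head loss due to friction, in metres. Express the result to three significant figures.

h_f ≈ 269 m

V = 4Q/(πD²) = 4·0.0476/(π·0.143²) = 2.964 m/s
Re = VD/ν = 2.964·0.143/1.30×10^-6 = 3.26×10^5 → turbulent
ε/D = 1.1/143 = 0.00769
Haaland: f = 0.03502
h_f = f(L/D)V²/(2g) = 0.03502·(2450/0.143)·2.964²/(2·9.81) = 268.7 m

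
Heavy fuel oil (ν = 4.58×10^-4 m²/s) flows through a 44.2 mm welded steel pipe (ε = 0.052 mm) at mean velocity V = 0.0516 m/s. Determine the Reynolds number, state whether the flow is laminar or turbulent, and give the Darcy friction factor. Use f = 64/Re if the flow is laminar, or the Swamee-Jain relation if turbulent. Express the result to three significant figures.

Re ≈ 4.98; laminar; f = 64/Re ≈ 12.9

Re = VD/ν = 0.05160·0.0442/4.58×10^-4 = 4.98
Re < 2300 → laminar → f = 64/Re = 12.85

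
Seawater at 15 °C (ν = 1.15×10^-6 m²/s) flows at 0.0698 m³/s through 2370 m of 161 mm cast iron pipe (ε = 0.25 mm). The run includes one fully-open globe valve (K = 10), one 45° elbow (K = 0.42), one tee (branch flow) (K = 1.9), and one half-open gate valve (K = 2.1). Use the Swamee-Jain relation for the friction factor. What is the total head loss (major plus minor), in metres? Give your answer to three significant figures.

H_L ≈ 207 m

V = 4Q/(πD²) = 3.429 m/s; V²/2g = 0.5991 m
Re = 4.80×10^5, ε/D = 0.00155 → f = 0.02250 (Swamee-Jain)
Major: h_f = f(L/D)·V²/2g = 0.02250·14720·0.5991 = 198.4 m
Minor: ΣK = 14.4; h_m = ΣK·V²/2g = 8.640 m
Total H_L = 198.4 + 8.640 = 207.1 m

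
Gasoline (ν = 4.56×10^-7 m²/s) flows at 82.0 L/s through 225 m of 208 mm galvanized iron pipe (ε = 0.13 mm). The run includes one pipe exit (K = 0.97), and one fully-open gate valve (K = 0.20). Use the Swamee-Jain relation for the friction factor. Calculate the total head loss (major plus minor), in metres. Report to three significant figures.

V = 4Q/(πD²) = 2.413 m/s; V²/2g = 0.2968 m
Re = 1.10×10^6, ε/D = 6.25×10^-4 → f = 0.01805 (Swamee-Jain)
Major: h_f = f(L/D)·V²/2g = 0.01805·1082·0.2968 = 5.796 m
Minor: ΣK = 1.17; h_m = ΣK·V²/2g = 0.3473 m
Total H_L = 5.796 + 0.3473 = 6.143 m

H_L ≈ 6.14 m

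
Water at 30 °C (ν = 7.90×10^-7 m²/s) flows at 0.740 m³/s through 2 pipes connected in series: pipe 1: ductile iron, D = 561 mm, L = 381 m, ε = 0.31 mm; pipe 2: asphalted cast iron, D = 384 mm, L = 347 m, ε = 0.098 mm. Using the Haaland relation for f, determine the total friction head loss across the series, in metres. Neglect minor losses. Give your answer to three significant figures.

H ≈ 33.0 m

Pipe 1: V = 2.994 m/s, Re = 2.13×10^6, ε/D = 5.53×10^-4, f = 0.01731, h_1 = f(L/D)V²/2g = 5.371 m
Pipe 2: V = 6.390 m/s, Re = 3.11×10^6, ε/D = 2.55×10^-4, f = 0.01471, h_2 = f(L/D)V²/2g = 27.66 m
Series → Q common, losses add: H = Σh = 33.03 m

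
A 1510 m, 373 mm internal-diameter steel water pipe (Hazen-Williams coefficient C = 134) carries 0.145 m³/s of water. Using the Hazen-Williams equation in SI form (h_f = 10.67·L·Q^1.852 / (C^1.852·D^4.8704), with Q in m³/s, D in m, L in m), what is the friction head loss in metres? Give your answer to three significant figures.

h_f ≈ 6.32 m

h_f = 10.67·1510·0.145^1.852 / (134^1.852·0.373^4.8704) = 6.318 m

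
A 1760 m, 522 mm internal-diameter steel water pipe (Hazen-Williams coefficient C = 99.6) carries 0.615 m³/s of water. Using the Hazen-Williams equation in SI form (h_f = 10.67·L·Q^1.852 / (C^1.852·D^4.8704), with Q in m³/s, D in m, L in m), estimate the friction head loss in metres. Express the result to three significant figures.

h_f ≈ 36.1 m

h_f = 10.67·1760·0.615^1.852 / (99.6^1.852·0.522^4.8704) = 36.05 m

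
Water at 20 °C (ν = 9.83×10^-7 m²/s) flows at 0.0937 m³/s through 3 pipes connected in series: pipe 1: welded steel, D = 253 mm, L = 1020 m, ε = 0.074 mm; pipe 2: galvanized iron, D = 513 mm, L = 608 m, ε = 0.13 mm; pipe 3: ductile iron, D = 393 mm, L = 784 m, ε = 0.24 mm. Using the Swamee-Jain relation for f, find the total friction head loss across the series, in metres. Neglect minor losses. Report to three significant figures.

H ≈ 13.0 m

Pipe 1: V = 1.864 m/s, Re = 4.80×10^5, ε/D = 2.92×10^-4, f = 0.01636, h_1 = f(L/D)V²/2g = 11.68 m
Pipe 2: V = 0.4533 m/s, Re = 2.37×10^5, ε/D = 2.53×10^-4, f = 0.01715, h_2 = f(L/D)V²/2g = 0.2129 m
Pipe 3: V = 0.7724 m/s, Re = 3.09×10^5, ε/D = 6.11×10^-4, f = 0.01890, h_3 = f(L/D)V²/2g = 1.147 m
Series → Q common, losses add: H = Σh = 13.04 m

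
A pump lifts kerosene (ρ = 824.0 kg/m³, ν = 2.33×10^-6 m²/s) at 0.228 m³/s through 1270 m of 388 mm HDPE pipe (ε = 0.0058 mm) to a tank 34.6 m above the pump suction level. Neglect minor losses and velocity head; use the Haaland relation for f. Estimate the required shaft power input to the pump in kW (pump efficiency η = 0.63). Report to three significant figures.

V = 4Q/(πD²) = 1.928 m/s; Re = 3.21×10^5; ε/D = 1.49×10^-5; f = 0.01429
h_f = f(L/D)V²/2g = 8.865 m
Total head H = z + h_f = 34.6 + 8.865 = 43.46 m
P_hyd = ρgQH = 824.0·9.81·0.228·43.46 = 80.11 kW
P_shaft = P_hyd/η = 80.11/0.63 = 127.2 kW

P_shaft ≈ 127 kW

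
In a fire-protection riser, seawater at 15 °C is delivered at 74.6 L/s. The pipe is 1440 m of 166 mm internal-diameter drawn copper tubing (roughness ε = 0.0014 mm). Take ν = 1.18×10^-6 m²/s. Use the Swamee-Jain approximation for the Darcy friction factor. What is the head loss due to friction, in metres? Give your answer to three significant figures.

h_f ≈ 69.8 m

V = 4Q/(πD²) = 4·0.0746/(π·0.166²) = 3.447 m/s
Re = VD/ν = 3.447·0.166/1.18×10^-6 = 4.85×10^5 → turbulent
ε/D = 0.0014/166 = 8.43×10^-6
Swamee-Jain: f = 0.01330
h_f = f(L/D)V²/(2g) = 0.01330·(1440/0.166)·3.447²/(2·9.81) = 69.85 m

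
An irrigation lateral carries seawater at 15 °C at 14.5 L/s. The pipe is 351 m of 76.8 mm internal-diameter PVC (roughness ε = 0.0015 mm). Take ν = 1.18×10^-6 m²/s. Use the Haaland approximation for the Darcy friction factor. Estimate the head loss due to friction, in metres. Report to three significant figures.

V = 4Q/(πD²) = 4·0.0145/(π·0.0768²) = 3.130 m/s
Re = VD/ν = 3.130·0.0768/1.18×10^-6 = 2.04×10^5 → turbulent
ε/D = 0.0015/76.8 = 1.95×10^-5
Haaland: f = 0.01557
h_f = f(L/D)V²/(2g) = 0.01557·(351/0.0768)·3.130²/(2·9.81) = 35.53 m

h_f ≈ 35.5 m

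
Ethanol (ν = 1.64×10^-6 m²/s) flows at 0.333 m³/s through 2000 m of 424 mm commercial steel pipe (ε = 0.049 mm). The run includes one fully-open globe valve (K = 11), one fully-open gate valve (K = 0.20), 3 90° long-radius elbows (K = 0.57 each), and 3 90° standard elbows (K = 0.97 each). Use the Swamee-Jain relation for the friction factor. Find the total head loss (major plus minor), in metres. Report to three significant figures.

V = 4Q/(πD²) = 2.358 m/s; V²/2g = 0.2835 m
Re = 6.10×10^5, ε/D = 1.16×10^-4 → f = 0.01435 (Swamee-Jain)
Major: h_f = f(L/D)·V²/2g = 0.01435·4717·0.2835 = 19.18 m
Minor: ΣK = 15.8; h_m = ΣK·V²/2g = 4.485 m
Total H_L = 19.18 + 4.485 = 23.67 m

H_L ≈ 23.7 m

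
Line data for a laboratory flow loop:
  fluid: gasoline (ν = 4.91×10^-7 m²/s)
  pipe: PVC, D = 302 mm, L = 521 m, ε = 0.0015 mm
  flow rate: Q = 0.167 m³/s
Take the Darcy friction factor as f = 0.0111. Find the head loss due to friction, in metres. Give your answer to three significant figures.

V = 4Q/(πD²) = 4·0.167/(π·0.302²) = 2.331 m/s
h_f = f(L/D)V²/(2g) = 0.01110·(521/0.302)·2.331²/(2·9.81) = 5.305 m

h_f ≈ 5.30 m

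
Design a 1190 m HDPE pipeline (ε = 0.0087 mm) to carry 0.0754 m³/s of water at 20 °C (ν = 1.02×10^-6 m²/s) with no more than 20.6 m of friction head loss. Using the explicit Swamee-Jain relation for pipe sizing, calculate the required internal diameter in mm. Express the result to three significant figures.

D ≈ 209 mm

Swamee-Jain (Type III): D = 0.66·[ε^1.25·(LQ²/(gh_f))^4.75 + ν·Q^9.4·(L/(gh_f))^5.2]^0.04
LQ²/(gh_f) = 0.03348; L/(gh_f) = 5.889
Term 1 = ε^1.25·(…)^4.75 = 4.64×10^-14; Term 2 = ν·Q^9.4·(…)^5.2 = 2.88×10^-13
D = 0.66·(4.64×10^-14 + 2.88×10^-13)^0.04 = 0.2092 m = 209 mm
Check: V = 2.19 m/s, Re = 4.50×10^5, f = 0.01394, h_f = 19.4 m ≈ 20.6 m ✓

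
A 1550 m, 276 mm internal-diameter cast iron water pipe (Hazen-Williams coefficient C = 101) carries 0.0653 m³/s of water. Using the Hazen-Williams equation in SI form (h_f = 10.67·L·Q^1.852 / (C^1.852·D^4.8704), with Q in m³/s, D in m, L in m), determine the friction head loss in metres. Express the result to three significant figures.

h_f ≈ 10.8 m

h_f = 10.67·1550·0.0653^1.852 / (101^1.852·0.276^4.8704) = 10.83 m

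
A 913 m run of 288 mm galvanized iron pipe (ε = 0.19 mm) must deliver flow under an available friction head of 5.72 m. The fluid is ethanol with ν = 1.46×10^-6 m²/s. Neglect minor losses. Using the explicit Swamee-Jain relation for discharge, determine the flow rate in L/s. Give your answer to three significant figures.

Swamee-Jain (Type II): Q = -0.965·√(gD⁵h_f/L)·ln[ε/(3.7D) + √(3.17ν²L/(gD³h_f))]
√(gD⁵h_f/L) = √(9.81·0.288⁵·5.72/913) = 0.01104
ε/(3.7D) = 1.78×10^-4; √(3.17ν²L/(gD³h_f)) = 6.78×10^-5
Q = -0.965·0.01104·ln(2.461×10^-4) = 0.08849 m³/s
Check: V = 1.36 m/s, Re = 2.68×10^5, f = 0.01932, h_f = 5.76 m ≈ 5.72 m ✓

Q ≈ 88.5 L/s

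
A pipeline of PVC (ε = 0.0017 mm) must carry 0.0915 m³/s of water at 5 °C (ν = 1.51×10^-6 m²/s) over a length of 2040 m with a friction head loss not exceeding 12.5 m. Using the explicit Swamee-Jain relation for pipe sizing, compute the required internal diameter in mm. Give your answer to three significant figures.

D ≈ 282 mm

Swamee-Jain (Type III): D = 0.66·[ε^1.25·(LQ²/(gh_f))^4.75 + ν·Q^9.4·(L/(gh_f))^5.2]^0.04
LQ²/(gh_f) = 0.1393; L/(gh_f) = 16.64
Term 1 = ε^1.25·(…)^4.75 = 5.27×10^-12; Term 2 = ν·Q^9.4·(…)^5.2 = 5.83×10^-10
D = 0.66·(5.27×10^-12 + 5.83×10^-10)^0.04 = 0.2821 m = 282 mm
Check: V = 1.46 m/s, Re = 2.74×10^5, f = 0.01469, h_f = 11.6 m ≈ 12.5 m ✓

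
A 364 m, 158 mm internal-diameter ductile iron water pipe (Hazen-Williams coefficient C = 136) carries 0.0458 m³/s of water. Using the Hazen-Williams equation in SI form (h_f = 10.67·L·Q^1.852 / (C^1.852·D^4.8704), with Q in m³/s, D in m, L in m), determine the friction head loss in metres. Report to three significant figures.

h_f ≈ 11.5 m

h_f = 10.67·364·0.0458^1.852 / (136^1.852·0.158^4.8704) = 11.50 m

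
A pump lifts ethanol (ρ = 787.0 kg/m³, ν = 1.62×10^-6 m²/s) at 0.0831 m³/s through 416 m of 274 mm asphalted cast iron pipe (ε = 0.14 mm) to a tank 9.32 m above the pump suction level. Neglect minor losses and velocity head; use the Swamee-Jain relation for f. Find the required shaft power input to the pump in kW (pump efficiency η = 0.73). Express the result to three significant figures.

V = 4Q/(πD²) = 1.409 m/s; Re = 2.38×10^5; ε/D = 5.11×10^-4; f = 0.01871
h_f = f(L/D)V²/2g = 2.876 m
Total head H = z + h_f = 9.32 + 2.876 = 12.20 m
P_hyd = ρgQH = 787.0·9.81·0.0831·12.20 = 7.824 kW
P_shaft = P_hyd/η = 7.824/0.73 = 10.72 kW

P_shaft ≈ 10.7 kW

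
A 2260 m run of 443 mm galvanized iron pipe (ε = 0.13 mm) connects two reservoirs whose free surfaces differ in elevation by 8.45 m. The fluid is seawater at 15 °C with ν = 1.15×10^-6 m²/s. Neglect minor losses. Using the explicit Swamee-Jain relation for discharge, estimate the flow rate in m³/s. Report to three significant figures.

Q ≈ 0.219 m³/s

Swamee-Jain (Type II): Q = -0.965·√(gD⁵h_f/L)·ln[ε/(3.7D) + √(3.17ν²L/(gD³h_f))]
√(gD⁵h_f/L) = √(9.81·0.443⁵·8.45/2260) = 0.02502
ε/(3.7D) = 7.93×10^-5; √(3.17ν²L/(gD³h_f)) = 3.63×10^-5
Q = -0.965·0.02502·ln(1.156×10^-4) = 0.2188 m³/s
Check: V = 1.42 m/s, Re = 5.47×10^5, f = 0.01622, h_f = 8.50 m ≈ 8.45 m ✓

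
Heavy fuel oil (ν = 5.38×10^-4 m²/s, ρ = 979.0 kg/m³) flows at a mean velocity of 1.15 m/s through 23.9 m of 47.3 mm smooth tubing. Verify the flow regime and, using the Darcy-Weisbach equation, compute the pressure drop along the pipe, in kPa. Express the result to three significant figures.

Re = VD/ν = 1.15·0.04730/5.38×10^-4 = 101 → laminar (Re < 2300)
f = 64/Re = 0.6330
h_f = f(L/D)V²/(2g) = 0.6330·(23.9/0.04730)·1.15²/(2·9.81) = 21.56 m
Δp = ρg·h_f = 979.0·9.81·21.56 = 207.1 kPa

Δp ≈ 207 kPa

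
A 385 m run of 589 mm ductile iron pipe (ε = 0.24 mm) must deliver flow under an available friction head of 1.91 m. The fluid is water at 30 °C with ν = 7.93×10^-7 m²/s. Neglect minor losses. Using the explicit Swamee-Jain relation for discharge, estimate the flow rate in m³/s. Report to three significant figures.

Q ≈ 0.510 m³/s

Swamee-Jain (Type II): Q = -0.965·√(gD⁵h_f/L)·ln[ε/(3.7D) + √(3.17ν²L/(gD³h_f))]
√(gD⁵h_f/L) = √(9.81·0.589⁵·1.91/385) = 0.05874
ε/(3.7D) = 1.10×10^-4; √(3.17ν²L/(gD³h_f)) = 1.42×10^-5
Q = -0.965·0.05874·ln(1.243×10^-4) = 0.5097 m³/s
Check: V = 1.87 m/s, Re = 1.39×10^6, f = 0.01647, h_f = 1.92 m ≈ 1.91 m ✓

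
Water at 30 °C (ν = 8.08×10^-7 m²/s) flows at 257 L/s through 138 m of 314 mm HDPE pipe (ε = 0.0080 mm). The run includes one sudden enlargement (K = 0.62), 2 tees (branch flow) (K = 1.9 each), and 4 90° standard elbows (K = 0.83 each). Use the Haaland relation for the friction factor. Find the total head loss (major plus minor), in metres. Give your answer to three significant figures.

H_L ≈ 7.23 m

V = 4Q/(πD²) = 3.319 m/s; V²/2g = 0.5614 m
Re = 1.29×10^6, ε/D = 2.55×10^-5 → f = 0.01167 (Haaland)
Major: h_f = f(L/D)·V²/2g = 0.01167·439.5·0.5614 = 2.880 m
Minor: ΣK = 7.74; h_m = ΣK·V²/2g = 4.345 m
Total H_L = 2.880 + 4.345 = 7.225 m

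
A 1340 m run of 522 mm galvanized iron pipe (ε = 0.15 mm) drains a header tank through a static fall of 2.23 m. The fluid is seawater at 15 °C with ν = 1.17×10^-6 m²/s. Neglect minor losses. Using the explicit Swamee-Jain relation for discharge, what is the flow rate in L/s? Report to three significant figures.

Swamee-Jain (Type II): Q = -0.965·√(gD⁵h_f/L)·ln[ε/(3.7D) + √(3.17ν²L/(gD³h_f))]
√(gD⁵h_f/L) = √(9.81·0.522⁵·2.23/1340) = 0.02515
ε/(3.7D) = 7.77×10^-5; √(3.17ν²L/(gD³h_f)) = 4.32×10^-5
Q = -0.965·0.02515·ln(1.209×10^-4) = 0.2190 m³/s
Check: V = 1.02 m/s, Re = 4.56×10^5, f = 0.01638, h_f = 2.24 m ≈ 2.23 m ✓

Q ≈ 219 L/s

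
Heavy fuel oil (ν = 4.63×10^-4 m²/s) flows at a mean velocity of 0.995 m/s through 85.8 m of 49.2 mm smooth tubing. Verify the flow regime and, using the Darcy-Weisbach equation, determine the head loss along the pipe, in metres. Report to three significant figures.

Re = VD/ν = 0.995·0.04920/4.63×10^-4 = 106 → laminar (Re < 2300)
f = 64/Re = 0.6053
h_f = f(L/D)V²/(2g) = 0.6053·(85.8/0.04920)·0.995²/(2·9.81) = 53.27 m

h_f ≈ 53.3 m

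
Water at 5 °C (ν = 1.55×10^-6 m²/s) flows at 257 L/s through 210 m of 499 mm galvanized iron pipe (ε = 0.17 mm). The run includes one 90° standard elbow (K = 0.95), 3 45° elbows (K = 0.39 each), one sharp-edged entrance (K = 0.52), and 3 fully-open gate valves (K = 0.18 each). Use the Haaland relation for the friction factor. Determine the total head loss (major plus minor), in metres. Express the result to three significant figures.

H_L ≈ 0.897 m

V = 4Q/(πD²) = 1.314 m/s; V²/2g = 0.08802 m
Re = 4.23×10^5, ε/D = 3.41×10^-4 → f = 0.01665 (Haaland)
Major: h_f = f(L/D)·V²/2g = 0.01665·420.8·0.08802 = 0.6166 m
Minor: ΣK = 3.18; h_m = ΣK·V²/2g = 0.2799 m
Total H_L = 0.6166 + 0.2799 = 0.8965 m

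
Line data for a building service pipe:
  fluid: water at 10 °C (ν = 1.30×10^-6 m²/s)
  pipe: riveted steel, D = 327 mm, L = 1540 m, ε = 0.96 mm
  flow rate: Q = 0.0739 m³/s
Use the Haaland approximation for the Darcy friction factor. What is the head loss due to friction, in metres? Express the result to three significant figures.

V = 4Q/(πD²) = 4·0.0739/(π·0.327²) = 0.8800 m/s
Re = VD/ν = 0.8800·0.327/1.30×10^-6 = 2.21×10^5 → turbulent
ε/D = 0.96/327 = 0.00294
Haaland: f = 0.02661
h_f = f(L/D)V²/(2g) = 0.02661·(1540/0.327)·0.8800²/(2·9.81) = 4.946 m

h_f ≈ 4.95 m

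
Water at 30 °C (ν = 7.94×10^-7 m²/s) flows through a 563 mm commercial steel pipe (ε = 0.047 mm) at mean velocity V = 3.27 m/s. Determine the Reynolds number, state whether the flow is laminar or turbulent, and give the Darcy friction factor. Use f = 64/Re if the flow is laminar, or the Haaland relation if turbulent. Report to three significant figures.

Re = VD/ν = 3.270·0.563/7.94×10^-7 = 2.32×10^6
Re > 4000 → turbulent; ε/D = 8.35×10^-5
Haaland: f = 0.01233

Re ≈ 2.32×10^6; turbulent; f ≈ 0.0123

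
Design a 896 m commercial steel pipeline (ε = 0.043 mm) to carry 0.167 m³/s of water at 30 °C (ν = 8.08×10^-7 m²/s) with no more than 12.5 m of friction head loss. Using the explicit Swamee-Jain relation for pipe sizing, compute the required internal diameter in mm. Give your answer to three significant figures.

Swamee-Jain (Type III): D = 0.66·[ε^1.25·(LQ²/(gh_f))^4.75 + ν·Q^9.4·(L/(gh_f))^5.2]^0.04
LQ²/(gh_f) = 0.2038; L/(gh_f) = 7.307
Term 1 = ε^1.25·(…)^4.75 = 1.82×10^-9; Term 2 = ν·Q^9.4·(…)^5.2 = 1.24×10^-9
D = 0.66·(1.82×10^-9 + 1.24×10^-9)^0.04 = 0.3013 m = 301 mm
Check: V = 2.34 m/s, Re = 8.73×10^5, f = 0.01423, h_f = 11.8 m ≈ 12.5 m ✓

D ≈ 301 mm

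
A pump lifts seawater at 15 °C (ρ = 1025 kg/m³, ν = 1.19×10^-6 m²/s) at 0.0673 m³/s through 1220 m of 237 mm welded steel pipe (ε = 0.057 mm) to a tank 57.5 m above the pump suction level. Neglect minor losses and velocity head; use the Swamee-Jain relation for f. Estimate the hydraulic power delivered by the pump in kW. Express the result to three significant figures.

P_hyd ≈ 45.8 kW

V = 4Q/(πD²) = 1.526 m/s; Re = 3.04×10^5; ε/D = 2.41×10^-4; f = 0.01660
h_f = f(L/D)V²/2g = 10.14 m
Total head H = z + h_f = 57.5 + 10.14 = 67.64 m
P_hyd = ρgQH = 1025·9.81·0.0673·67.64 = 45.77 kW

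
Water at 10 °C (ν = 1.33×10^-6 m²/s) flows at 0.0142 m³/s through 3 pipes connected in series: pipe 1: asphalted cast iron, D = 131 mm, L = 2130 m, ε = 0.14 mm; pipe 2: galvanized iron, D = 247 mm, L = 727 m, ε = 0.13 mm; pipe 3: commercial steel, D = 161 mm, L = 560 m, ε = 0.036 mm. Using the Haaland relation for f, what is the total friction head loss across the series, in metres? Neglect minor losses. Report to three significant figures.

Pipe 1: V = 1.054 m/s, Re = 1.04×10^5, ε/D = 0.00107, f = 0.02213, h_1 = f(L/D)V²/2g = 20.36 m
Pipe 2: V = 0.2963 m/s, Re = 5.50×10^4, ε/D = 5.26×10^-4, f = 0.02198, h_2 = f(L/D)V²/2g = 0.2896 m
Pipe 3: V = 0.6975 m/s, Re = 8.44×10^4, ε/D = 2.24×10^-4, f = 0.01939, h_3 = f(L/D)V²/2g = 1.673 m
Series → Q common, losses add: H = Σh = 22.32 m

H ≈ 22.3 m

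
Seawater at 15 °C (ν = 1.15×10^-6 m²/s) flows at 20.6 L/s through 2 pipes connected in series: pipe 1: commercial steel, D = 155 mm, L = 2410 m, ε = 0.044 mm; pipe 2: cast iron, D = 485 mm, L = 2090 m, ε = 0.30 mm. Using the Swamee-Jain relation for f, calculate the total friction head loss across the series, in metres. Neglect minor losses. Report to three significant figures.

Pipe 1: V = 1.092 m/s, Re = 1.47×10^5, ε/D = 2.84×10^-4, f = 0.01838, h_1 = f(L/D)V²/2g = 17.36 m
Pipe 2: V = 0.1115 m/s, Re = 4.70×10^4, ε/D = 6.19×10^-4, f = 0.02324, h_2 = f(L/D)V²/2g = 0.06347 m
Series → Q common, losses add: H = Σh = 17.42 m

H ≈ 17.4 m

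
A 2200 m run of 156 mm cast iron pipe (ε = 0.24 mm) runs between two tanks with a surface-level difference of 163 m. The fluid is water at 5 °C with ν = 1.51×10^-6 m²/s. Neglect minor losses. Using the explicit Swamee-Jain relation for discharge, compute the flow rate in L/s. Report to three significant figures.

Q ≈ 60.6 L/s

Swamee-Jain (Type II): Q = -0.965·√(gD⁵h_f/L)·ln[ε/(3.7D) + √(3.17ν²L/(gD³h_f))]
√(gD⁵h_f/L) = √(9.81·0.156⁵·163/2200) = 0.008195
ε/(3.7D) = 4.16×10^-4; √(3.17ν²L/(gD³h_f)) = 5.12×10^-5
Q = -0.965·0.008195·ln(4.670×10^-4) = 0.06065 m³/s
Check: V = 3.17 m/s, Re = 3.28×10^5, f = 0.02268, h_f = 164 m ≈ 163 m ✓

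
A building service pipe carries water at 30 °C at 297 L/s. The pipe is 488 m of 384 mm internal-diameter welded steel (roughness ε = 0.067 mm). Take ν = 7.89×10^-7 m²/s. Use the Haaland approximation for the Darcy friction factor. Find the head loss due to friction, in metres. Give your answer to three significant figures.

h_f ≈ 6.02 m

V = 4Q/(πD²) = 4·0.297/(π·0.384²) = 2.565 m/s
Re = VD/ν = 2.565·0.384/7.89×10^-7 = 1.25×10^6 → turbulent
ε/D = 0.067/384 = 1.74×10^-4
Haaland: f = 0.01414
h_f = f(L/D)V²/(2g) = 0.01414·(488/0.384)·2.565²/(2·9.81) = 6.024 m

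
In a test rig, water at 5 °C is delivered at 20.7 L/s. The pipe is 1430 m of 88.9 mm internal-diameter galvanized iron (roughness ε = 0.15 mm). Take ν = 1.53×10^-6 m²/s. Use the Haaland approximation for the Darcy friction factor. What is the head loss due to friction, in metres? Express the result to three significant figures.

h_f ≈ 213 m

V = 4Q/(πD²) = 4·0.0207/(π·0.0889²) = 3.335 m/s
Re = VD/ν = 3.335·0.0889/1.53×10^-6 = 1.94×10^5 → turbulent
ε/D = 0.15/88.9 = 0.00169
Haaland: f = 0.02335
h_f = f(L/D)V²/(2g) = 0.02335·(1430/0.0889)·3.335²/(2·9.81) = 212.9 m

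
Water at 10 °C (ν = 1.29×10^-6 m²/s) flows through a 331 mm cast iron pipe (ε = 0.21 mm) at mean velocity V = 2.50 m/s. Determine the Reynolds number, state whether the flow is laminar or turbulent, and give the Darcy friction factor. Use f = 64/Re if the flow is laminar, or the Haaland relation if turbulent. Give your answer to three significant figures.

Re ≈ 6.41×10^5; turbulent; f ≈ 0.0182

Re = VD/ν = 2.500·0.331/1.29×10^-6 = 6.41×10^5
Re > 4000 → turbulent; ε/D = 6.34×10^-4
Haaland: f = 0.01823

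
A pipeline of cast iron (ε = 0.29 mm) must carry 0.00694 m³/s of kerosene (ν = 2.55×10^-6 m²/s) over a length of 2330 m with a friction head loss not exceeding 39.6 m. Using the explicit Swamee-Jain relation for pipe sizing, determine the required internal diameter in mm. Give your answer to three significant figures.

Swamee-Jain (Type III): D = 0.66·[ε^1.25·(LQ²/(gh_f))^4.75 + ν·Q^9.4·(L/(gh_f))^5.2]^0.04
LQ²/(gh_f) = 2.889×10^-4; L/(gh_f) = 5.998
Term 1 = ε^1.25·(…)^4.75 = 5.84×10^-22; Term 2 = ν·Q^9.4·(…)^5.2 = 1.45×10^-22
D = 0.66·(5.84×10^-22 + 1.45×10^-22)^0.04 = 0.09420 m = 94.2 mm
Check: V = 0.996 m/s, Re = 3.68×10^4, f = 0.02986, h_f = 37.3 m ≈ 39.6 m ✓

D ≈ 94.2 mm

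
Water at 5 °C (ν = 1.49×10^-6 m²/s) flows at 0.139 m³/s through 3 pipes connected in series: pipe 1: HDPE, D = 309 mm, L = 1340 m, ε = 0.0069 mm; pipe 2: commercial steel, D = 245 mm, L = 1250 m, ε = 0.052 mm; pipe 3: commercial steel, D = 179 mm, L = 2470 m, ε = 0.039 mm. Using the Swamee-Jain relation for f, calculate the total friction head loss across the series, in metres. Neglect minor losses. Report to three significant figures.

Pipe 1: V = 1.854 m/s, Re = 3.84×10^5, ε/D = 2.23×10^-5, f = 0.01403, h_1 = f(L/D)V²/2g = 10.65 m
Pipe 2: V = 2.948 m/s, Re = 4.85×10^5, ε/D = 2.12×10^-4, f = 0.01567, h_2 = f(L/D)V²/2g = 35.41 m
Pipe 3: V = 5.524 m/s, Re = 6.64×10^5, ε/D = 2.18×10^-4, f = 0.01534, h_3 = f(L/D)V²/2g = 329.2 m
Series → Q common, losses add: H = Σh = 375.3 m

H ≈ 375 m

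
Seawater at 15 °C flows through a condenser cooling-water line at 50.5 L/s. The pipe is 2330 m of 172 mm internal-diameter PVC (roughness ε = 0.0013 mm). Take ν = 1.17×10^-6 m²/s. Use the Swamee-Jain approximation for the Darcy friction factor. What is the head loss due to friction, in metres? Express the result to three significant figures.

V = 4Q/(πD²) = 4·0.0505/(π·0.172²) = 2.173 m/s
Re = VD/ν = 2.173·0.172/1.17×10^-6 = 3.20×10^5 → turbulent
ε/D = 0.0013/172 = 7.56×10^-6
Swamee-Jain: f = 0.01430
h_f = f(L/D)V²/(2g) = 0.01430·(2330/0.172)·2.173²/(2·9.81) = 46.63 m

h_f ≈ 46.6 m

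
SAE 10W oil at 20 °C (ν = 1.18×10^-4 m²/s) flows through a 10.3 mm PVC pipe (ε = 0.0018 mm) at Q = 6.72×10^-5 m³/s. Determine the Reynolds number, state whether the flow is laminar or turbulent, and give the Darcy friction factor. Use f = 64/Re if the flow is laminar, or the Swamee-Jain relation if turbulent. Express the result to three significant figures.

Re ≈ 70.4; laminar; f = 64/Re ≈ 0.909

V = 4Q/(πD²) = 0.8065 m/s
Re = VD/ν = 0.8065·0.0103/1.18×10^-4 = 70.4
Re < 2300 → laminar → f = 64/Re = 0.9091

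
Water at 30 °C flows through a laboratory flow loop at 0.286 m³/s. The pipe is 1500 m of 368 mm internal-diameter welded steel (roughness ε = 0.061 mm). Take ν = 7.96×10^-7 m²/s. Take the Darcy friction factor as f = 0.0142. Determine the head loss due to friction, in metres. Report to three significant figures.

h_f ≈ 21.3 m

V = 4Q/(πD²) = 4·0.286/(π·0.368²) = 2.689 m/s
h_f = f(L/D)V²/(2g) = 0.01420·(1500/0.368)·2.689²/(2·9.81) = 21.33 m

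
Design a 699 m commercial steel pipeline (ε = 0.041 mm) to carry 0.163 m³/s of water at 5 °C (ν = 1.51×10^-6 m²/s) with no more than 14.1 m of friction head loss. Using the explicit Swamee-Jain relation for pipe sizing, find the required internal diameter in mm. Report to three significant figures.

Swamee-Jain (Type III): D = 0.66·[ε^1.25·(LQ²/(gh_f))^4.75 + ν·Q^9.4·(L/(gh_f))^5.2]^0.04
LQ²/(gh_f) = 0.1343; L/(gh_f) = 5.053
Term 1 = ε^1.25·(…)^4.75 = 2.36×10^-10; Term 2 = ν·Q^9.4·(…)^5.2 = 2.71×10^-10
D = 0.66·(2.36×10^-10 + 2.71×10^-10)^0.04 = 0.2804 m = 280 mm
Check: V = 2.64 m/s, Re = 4.90×10^5, f = 0.01501, h_f = 13.3 m ≈ 14.1 m ✓

D ≈ 280 mm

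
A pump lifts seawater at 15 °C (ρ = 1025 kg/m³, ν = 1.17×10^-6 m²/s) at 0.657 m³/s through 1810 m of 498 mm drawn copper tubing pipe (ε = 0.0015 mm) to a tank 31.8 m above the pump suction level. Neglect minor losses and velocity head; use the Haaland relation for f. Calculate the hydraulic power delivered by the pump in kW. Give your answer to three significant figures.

V = 4Q/(πD²) = 3.373 m/s; Re = 1.44×10^6; ε/D = 3.01×10^-6; f = 0.01098
h_f = f(L/D)V²/2g = 23.13 m
Total head H = z + h_f = 31.8 + 23.13 = 54.93 m
P_hyd = ρgQH = 1025·9.81·0.657·54.93 = 362.9 kW

P_hyd ≈ 363 kW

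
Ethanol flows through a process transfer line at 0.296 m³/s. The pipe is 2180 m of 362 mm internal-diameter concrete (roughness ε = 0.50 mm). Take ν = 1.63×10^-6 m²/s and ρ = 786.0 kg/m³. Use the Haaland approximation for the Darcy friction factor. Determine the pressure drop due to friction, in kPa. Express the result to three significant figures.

Δp ≈ 424 kPa

V = 4Q/(πD²) = 4·0.296/(π·0.362²) = 2.876 m/s
Re = VD/ν = 2.876·0.362/1.63×10^-6 = 6.39×10^5 → turbulent
ε/D = 0.50/362 = 0.00138
Haaland: f = 0.02165
h_f = f(L/D)V²/(2g) = 0.02165·(2180/0.362)·2.876²/(2·9.81) = 54.95 m
Δp = ρg·h_f = 786.0·9.81·54.95 = 423.7 kPa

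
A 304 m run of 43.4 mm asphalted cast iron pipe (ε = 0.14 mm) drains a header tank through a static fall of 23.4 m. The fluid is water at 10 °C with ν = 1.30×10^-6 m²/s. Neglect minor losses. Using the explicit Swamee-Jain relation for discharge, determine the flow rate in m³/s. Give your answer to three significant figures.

Q ≈ 0.00222 m³/s

Swamee-Jain (Type II): Q = -0.965·√(gD⁵h_f/L)·ln[ε/(3.7D) + √(3.17ν²L/(gD³h_f))]
√(gD⁵h_f/L) = √(9.81·0.0434⁵·23.4/304) = 3.410×10^-4
ε/(3.7D) = 8.72×10^-4; √(3.17ν²L/(gD³h_f)) = 2.95×10^-4
Q = -0.965·3.410×10^-4·ln(0.001166) = 0.002222 m³/s
Check: V = 1.50 m/s, Re = 5.02×10^4, f = 0.02937, h_f = 23.7 m ≈ 23.4 m ✓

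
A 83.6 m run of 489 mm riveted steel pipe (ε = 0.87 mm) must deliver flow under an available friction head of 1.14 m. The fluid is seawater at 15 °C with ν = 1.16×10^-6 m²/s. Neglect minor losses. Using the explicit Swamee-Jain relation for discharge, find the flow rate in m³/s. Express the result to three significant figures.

Q ≈ 0.449 m³/s

Swamee-Jain (Type II): Q = -0.965·√(gD⁵h_f/L)·ln[ε/(3.7D) + √(3.17ν²L/(gD³h_f))]
√(gD⁵h_f/L) = √(9.81·0.489⁵·1.14/83.6) = 0.06116
ε/(3.7D) = 4.81×10^-4; √(3.17ν²L/(gD³h_f)) = 1.65×10^-5
Q = -0.965·0.06116·ln(4.974×10^-4) = 0.4489 m³/s
Check: V = 2.39 m/s, Re = 1.01×10^6, f = 0.02299, h_f = 1.14 m ≈ 1.14 m ✓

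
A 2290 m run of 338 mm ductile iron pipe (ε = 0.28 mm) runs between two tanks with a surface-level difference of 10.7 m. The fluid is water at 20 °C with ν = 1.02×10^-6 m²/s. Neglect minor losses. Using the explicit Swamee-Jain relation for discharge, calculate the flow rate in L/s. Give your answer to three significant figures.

Q ≈ 113 L/s

Swamee-Jain (Type II): Q = -0.965·√(gD⁵h_f/L)·ln[ε/(3.7D) + √(3.17ν²L/(gD³h_f))]
√(gD⁵h_f/L) = √(9.81·0.338⁵·10.7/2290) = 0.01422
ε/(3.7D) = 2.24×10^-4; √(3.17ν²L/(gD³h_f)) = 4.32×10^-5
Q = -0.965·0.01422·ln(2.671×10^-4) = 0.1129 m³/s
Check: V = 1.26 m/s, Re = 4.17×10^5, f = 0.01970, h_f = 10.8 m ≈ 10.7 m ✓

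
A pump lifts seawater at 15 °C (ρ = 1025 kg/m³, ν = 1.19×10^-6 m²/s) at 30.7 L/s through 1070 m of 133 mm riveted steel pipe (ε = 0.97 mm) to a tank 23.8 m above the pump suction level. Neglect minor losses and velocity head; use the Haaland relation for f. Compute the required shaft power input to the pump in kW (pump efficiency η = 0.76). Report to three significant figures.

V = 4Q/(πD²) = 2.210 m/s; Re = 2.47×10^5; ε/D = 0.00729; f = 0.03450
h_f = f(L/D)V²/2g = 69.09 m
Total head H = z + h_f = 23.8 + 69.09 = 92.89 m
P_hyd = ρgQH = 1025·9.81·0.0307·92.89 = 28.67 kW
P_shaft = P_hyd/η = 28.67/0.76 = 37.73 kW

P_shaft ≈ 37.7 kW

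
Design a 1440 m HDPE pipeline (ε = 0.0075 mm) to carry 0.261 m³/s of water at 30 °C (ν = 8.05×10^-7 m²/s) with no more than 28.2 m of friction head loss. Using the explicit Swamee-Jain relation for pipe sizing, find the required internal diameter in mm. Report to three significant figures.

D ≈ 323 mm

Swamee-Jain (Type III): D = 0.66·[ε^1.25·(LQ²/(gh_f))^4.75 + ν·Q^9.4·(L/(gh_f))^5.2]^0.04
LQ²/(gh_f) = 0.3546; L/(gh_f) = 5.205
Term 1 = ε^1.25·(…)^4.75 = 2.85×10^-9; Term 2 = ν·Q^9.4·(…)^5.2 = 1.41×10^-8
D = 0.66·(2.85×10^-9 + 1.41×10^-8)^0.04 = 0.3226 m = 323 mm
Check: V = 3.19 m/s, Re = 1.28×10^6, f = 0.01177, h_f = 27.3 m ≈ 28.2 m ✓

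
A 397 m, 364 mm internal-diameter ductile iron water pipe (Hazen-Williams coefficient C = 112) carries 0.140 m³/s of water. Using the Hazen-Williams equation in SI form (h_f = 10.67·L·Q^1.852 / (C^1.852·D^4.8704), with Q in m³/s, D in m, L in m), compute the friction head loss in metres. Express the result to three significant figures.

h_f = 10.67·397·0.140^1.852 / (112^1.852·0.364^4.8704) = 2.444 m

h_f ≈ 2.44 m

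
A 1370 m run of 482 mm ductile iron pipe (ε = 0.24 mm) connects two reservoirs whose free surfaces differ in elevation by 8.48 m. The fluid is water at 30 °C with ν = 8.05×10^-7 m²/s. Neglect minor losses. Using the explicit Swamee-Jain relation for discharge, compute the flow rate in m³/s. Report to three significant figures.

Q ≈ 0.337 m³/s

Swamee-Jain (Type II): Q = -0.965·√(gD⁵h_f/L)·ln[ε/(3.7D) + √(3.17ν²L/(gD³h_f))]
√(gD⁵h_f/L) = √(9.81·0.482⁵·8.48/1370) = 0.03975
ε/(3.7D) = 1.35×10^-4; √(3.17ν²L/(gD³h_f)) = 1.74×10^-5
Q = -0.965·0.03975·ln(1.520×10^-4) = 0.3372 m³/s
Check: V = 1.85 m/s, Re = 1.11×10^6, f = 0.01724, h_f = 8.53 m ≈ 8.48 m ✓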